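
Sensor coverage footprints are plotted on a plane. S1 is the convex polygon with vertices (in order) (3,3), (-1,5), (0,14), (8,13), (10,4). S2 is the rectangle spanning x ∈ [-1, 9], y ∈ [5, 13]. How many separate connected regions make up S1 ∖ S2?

S1 ∖ S2 splits into 2 disjoint pieces (area 15.75, area 4.0556).

2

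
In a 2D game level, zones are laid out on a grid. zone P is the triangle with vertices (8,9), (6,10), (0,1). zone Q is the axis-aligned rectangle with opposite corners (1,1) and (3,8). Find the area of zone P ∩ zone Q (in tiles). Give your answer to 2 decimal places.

2.00

The intersection is the polygon with vertices (3,5.5), (3,4), (1,2), (1,2.5).
By the shoelace formula its area is 2.00.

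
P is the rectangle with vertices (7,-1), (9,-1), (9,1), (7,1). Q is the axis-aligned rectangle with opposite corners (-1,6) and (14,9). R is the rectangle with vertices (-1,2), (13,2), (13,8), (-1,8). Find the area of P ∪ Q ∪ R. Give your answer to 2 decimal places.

105.00

By inclusion–exclusion:
Individual areas: |P| = 4, |Q| = 45, |R| = 84.
|P∩Q| = 0 (no overlap).
|P∩R| = 0 (no overlap).
|Q∩R|: x∈[-1,13], y∈[6,8] → 14·2 = 28.
|P∩Q∩R| = 0.
|P ∪ Q ∪ R| = 133 − 28 + 0 = 105.00.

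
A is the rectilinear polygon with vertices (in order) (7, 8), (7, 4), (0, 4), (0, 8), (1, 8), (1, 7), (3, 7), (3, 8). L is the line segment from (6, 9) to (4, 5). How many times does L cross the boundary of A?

1

The segment meets the boundary at (5.5,8).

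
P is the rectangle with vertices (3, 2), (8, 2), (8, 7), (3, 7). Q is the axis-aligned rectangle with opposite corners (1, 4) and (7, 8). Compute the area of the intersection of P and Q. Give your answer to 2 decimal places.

|P∩Q|: x∈[3,7], y∈[4,7] → 4·3 = 12.

12.00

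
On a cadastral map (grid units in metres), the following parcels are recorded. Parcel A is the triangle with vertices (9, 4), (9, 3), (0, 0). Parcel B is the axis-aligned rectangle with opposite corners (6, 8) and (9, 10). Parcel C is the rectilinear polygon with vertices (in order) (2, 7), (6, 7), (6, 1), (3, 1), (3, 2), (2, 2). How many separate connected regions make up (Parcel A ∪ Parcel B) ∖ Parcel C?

3

(Parcel A ∪ Parcel B) ∖ Parcel C splits into 3 disjoint pieces (area 2.5, area 0.5, area 6).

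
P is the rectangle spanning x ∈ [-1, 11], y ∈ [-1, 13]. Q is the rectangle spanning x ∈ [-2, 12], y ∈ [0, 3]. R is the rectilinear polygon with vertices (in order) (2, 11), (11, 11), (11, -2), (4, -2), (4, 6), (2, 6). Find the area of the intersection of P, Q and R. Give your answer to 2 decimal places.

21.00

The intersection is the polygon with vertices (4,0), (4,3), (11,3), (11,0).
By the shoelace formula its area is 21.00.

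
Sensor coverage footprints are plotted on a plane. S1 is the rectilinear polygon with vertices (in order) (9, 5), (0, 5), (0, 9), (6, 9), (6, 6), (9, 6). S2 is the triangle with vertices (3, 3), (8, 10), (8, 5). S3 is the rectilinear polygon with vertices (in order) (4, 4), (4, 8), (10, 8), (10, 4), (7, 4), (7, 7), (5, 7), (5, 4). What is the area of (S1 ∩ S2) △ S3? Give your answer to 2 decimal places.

19.24

|S1 ∩ S2| = 3.7286.
|(S1 ∩ S2) ∩ S3| = 1.2429.
|(S1 ∩ S2) △ S3| = 3.7286 + 18 − 2.4857 = 19.24.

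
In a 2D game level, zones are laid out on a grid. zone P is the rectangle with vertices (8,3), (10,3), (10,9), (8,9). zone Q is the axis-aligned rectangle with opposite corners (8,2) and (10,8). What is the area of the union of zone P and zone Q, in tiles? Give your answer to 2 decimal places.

14.00

By inclusion–exclusion:
Individual areas: |zone P| = 12, |zone Q| = 12.
|zone P∩zone Q|: x∈[8,10], y∈[3,8] → 2·5 = 10.
|zone P ∪ zone Q| = 24 − 10 = 14.00.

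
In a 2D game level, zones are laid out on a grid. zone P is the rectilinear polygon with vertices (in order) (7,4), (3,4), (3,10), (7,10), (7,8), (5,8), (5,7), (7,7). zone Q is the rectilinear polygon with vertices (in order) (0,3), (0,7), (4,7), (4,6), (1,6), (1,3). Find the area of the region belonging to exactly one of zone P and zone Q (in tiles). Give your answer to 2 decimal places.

27.00

|zone P| = 22, |zone Q| = 7, |zone P∩zone Q| = 1.
|zone P △ zone Q| = |zone P| + |zone Q| − 2·|zone P∩zone Q| = 22 + 7 − 2 = 27.00.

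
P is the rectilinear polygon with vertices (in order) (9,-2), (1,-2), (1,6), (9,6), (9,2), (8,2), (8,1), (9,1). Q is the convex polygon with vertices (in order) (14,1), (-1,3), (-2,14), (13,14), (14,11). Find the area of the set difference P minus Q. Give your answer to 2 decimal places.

|P| = 63, |P∩Q| = 30.1333.
|P ∖ Q| = |P| − |P∩Q| = 63 − 30.1333 = 32.87.

32.87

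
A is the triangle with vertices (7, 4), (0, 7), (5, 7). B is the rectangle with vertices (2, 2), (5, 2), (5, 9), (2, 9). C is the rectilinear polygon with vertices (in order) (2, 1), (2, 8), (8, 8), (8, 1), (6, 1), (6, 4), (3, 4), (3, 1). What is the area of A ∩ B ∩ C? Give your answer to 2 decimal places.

4.50

The intersection is the polygon with vertices (2,7), (5,7), (5,4.857), (2,6.143).
By the shoelace formula its area is 4.50.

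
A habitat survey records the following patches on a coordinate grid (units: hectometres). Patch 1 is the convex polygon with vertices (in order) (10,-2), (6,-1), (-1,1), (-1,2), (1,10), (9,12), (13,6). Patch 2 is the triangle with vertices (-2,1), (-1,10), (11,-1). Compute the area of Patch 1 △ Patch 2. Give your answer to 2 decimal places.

|Patch 1| = 136, |Patch 2| = 59.5, |Patch 1∩Patch 2| = 48.22.
|Patch 1 △ Patch 2| = |Patch 1| + |Patch 2| − 2·|Patch 1∩Patch 2| = 136 + 59.5 − 96.4401 = 99.06.

99.06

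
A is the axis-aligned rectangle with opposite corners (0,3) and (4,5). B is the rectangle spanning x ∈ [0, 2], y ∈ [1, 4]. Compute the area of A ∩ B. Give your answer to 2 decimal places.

|A∩B|: x∈[0,2], y∈[3,4] → 2·1 = 2.

2.00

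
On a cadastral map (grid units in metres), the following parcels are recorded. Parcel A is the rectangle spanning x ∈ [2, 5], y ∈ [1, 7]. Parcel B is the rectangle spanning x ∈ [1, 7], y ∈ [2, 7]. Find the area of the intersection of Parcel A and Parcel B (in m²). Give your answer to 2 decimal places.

15.00

|Parcel A∩Parcel B|: x∈[2,5], y∈[2,7] → 3·5 = 15.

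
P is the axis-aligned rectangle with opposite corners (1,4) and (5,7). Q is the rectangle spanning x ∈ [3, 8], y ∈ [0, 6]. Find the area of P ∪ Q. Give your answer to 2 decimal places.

By inclusion–exclusion:
Individual areas: |P| = 12, |Q| = 30.
|P∩Q|: x∈[3,5], y∈[4,6] → 2·2 = 4.
|P ∪ Q| = 42 − 4 = 38.00.

38.00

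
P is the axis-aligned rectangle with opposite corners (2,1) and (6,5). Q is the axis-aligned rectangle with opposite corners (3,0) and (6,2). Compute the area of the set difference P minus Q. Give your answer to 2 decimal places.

|P∩Q|: x∈[3,6], y∈[1,2] → 3·1 = 3.
|P| = 16.
|P ∖ Q| = |P| − |P∩Q| = 16 − 3 = 13.00.

13.00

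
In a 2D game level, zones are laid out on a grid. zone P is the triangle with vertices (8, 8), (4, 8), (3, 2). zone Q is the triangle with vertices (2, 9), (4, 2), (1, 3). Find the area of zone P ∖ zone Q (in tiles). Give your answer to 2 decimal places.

|zone P| = 12, |zone P∩zone Q| = 0.631.
|zone P ∖ zone Q| = |zone P| − |zone P∩zone Q| = 12 − 0.631 = 11.37.

11.37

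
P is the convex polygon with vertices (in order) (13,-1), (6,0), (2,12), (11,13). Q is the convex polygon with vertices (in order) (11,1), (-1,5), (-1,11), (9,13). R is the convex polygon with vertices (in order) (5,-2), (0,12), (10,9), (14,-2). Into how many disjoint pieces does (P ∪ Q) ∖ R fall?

(P ∪ Q) ∖ R splits into 2 disjoint pieces (area 17.0609, area 28.9321).

2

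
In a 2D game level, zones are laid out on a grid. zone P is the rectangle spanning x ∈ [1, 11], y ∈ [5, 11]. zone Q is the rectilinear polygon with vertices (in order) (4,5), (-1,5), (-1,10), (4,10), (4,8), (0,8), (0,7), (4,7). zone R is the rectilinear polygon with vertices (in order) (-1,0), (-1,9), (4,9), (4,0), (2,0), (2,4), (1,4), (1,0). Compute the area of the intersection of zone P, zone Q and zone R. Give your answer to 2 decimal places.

9.00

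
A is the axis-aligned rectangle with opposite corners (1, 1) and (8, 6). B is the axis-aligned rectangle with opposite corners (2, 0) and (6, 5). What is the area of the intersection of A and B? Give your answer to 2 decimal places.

16.00

|A∩B|: x∈[2,6], y∈[1,5] → 4·4 = 16.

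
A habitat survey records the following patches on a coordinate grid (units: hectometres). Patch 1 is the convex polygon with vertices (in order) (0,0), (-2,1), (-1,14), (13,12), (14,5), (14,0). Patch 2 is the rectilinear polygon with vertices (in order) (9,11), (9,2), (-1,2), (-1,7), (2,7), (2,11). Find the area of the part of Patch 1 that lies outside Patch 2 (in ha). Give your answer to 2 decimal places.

119.00

|Patch 1| = 197, |Patch 1∩Patch 2| = 78.
|Patch 1 ∖ Patch 2| = |Patch 1| − |Patch 1∩Patch 2| = 197 − 78 = 119.00.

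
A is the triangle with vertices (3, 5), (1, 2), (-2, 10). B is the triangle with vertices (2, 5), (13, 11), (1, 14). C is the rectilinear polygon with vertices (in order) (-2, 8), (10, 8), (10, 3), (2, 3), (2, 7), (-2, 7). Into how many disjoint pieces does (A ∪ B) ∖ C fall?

3

(A ∪ B) ∖ C splits into 3 disjoint pieces (area 8.5972, area 1.25, area 43.75).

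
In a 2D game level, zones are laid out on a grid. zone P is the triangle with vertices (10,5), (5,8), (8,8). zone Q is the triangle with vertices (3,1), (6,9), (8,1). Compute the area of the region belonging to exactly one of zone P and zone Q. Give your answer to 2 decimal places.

|zone P| = 4.5, |zone Q| = 20, |zone P∩zone Q| = 0.4558.
|zone P △ zone Q| = |zone P| + |zone Q| − 2·|zone P∩zone Q| = 4.5 + 20 − 0.9116 = 23.59.

23.59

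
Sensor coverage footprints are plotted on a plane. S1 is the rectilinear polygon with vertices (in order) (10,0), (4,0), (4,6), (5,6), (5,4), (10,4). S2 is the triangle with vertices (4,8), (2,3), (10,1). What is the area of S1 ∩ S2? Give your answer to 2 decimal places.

The intersection is the polygon with vertices (4,6), (5,6), (5,4), (7.429,4), (10,1), (4,2.5).
By the shoelace formula its area is 11.64.

11.64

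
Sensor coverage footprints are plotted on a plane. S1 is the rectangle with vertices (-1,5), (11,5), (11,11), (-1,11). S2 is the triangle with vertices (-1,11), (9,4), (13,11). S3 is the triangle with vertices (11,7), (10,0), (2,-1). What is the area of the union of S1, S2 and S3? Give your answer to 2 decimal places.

101.31

By inclusion–exclusion:
Individual areas: |S1| = 72, |S2| = 49, |S3| = 27.5.
|S1∩S2| = 44.5.
|S1∩S3| = 1.9643.
|S2∩S3| = 1.3375.
|S1∩S2∩S3| = 0.6094.
|S1 ∪ S2 ∪ S3| = 148.5 − 47.8018 + 0.6094 = 101.31.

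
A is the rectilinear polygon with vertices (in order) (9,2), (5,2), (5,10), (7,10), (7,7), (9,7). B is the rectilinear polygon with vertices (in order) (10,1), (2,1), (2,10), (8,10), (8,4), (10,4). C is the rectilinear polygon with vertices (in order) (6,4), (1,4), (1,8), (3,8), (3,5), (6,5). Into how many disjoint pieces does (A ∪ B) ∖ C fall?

1

(A ∪ B) ∖ C is a single connected region.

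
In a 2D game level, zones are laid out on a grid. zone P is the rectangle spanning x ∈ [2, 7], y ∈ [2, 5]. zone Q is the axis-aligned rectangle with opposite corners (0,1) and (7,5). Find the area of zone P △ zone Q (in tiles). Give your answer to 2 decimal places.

|zone P∩zone Q|: x∈[2,7], y∈[2,5] → 5·3 = 15.
|zone P △ zone Q| = |zone P| + |zone Q| − 2·|zone P∩zone Q| = 15 + 28 − 30 = 13.00.

13.00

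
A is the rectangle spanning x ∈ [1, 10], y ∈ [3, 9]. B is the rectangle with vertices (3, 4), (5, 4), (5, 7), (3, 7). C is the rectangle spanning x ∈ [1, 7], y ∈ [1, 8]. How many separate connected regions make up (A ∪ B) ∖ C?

(A ∪ B) ∖ C is a single connected region.

1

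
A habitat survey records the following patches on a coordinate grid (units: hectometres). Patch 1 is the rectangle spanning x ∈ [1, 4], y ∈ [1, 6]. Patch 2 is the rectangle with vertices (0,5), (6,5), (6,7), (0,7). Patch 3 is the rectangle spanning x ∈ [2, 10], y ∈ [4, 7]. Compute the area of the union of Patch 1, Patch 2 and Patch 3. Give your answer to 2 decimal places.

By inclusion–exclusion:
Individual areas: |Patch 1| = 15, |Patch 2| = 12, |Patch 3| = 24.
|Patch 1∩Patch 2|: x∈[1,4], y∈[5,6] → 3·1 = 3.
|Patch 1∩Patch 3|: x∈[2,4], y∈[4,6] → 2·2 = 4.
|Patch 2∩Patch 3|: x∈[2,6], y∈[5,7] → 4·2 = 8.
|Patch 1∩Patch 2∩Patch 3| = 2.
|Patch 1 ∪ Patch 2 ∪ Patch 3| = 51 − 15 + 2 = 38.00.

38.00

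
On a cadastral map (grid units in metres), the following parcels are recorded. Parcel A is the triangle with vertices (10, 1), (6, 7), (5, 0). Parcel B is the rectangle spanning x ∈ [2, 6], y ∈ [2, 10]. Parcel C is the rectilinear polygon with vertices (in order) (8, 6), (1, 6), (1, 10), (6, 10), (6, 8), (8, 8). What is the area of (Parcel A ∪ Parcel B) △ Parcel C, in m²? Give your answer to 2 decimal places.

|Parcel A ∪ Parcel B| = 47.2143.
|(Parcel A ∪ Parcel B) ∩ Parcel C| = 16.3333.
|(Parcel A ∪ Parcel B) △ Parcel C| = 47.2143 + 24 − 32.6667 = 38.55.

38.55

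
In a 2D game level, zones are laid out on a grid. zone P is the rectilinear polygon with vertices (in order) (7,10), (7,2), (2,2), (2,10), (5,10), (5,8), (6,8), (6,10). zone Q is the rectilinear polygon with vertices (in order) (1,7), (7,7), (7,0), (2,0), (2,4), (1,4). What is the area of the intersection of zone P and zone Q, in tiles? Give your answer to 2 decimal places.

25.00

The intersection is the polygon with vertices (7,2), (2,2), (2,4), (2,7), (7,7).
By the shoelace formula its area is 25.00.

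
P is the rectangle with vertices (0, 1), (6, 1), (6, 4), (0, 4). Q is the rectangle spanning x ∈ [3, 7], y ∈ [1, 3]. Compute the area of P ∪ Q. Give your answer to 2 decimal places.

20.00

By inclusion–exclusion:
Individual areas: |P| = 18, |Q| = 8.
|P∩Q|: x∈[3,6], y∈[1,3] → 3·2 = 6.
|P ∪ Q| = 26 − 6 = 20.00.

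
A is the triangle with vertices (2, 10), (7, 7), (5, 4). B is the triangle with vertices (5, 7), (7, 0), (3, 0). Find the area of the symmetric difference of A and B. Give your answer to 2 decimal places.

|A| = 10.5, |B| = 14, |A∩B| = 1.7182.
|A △ B| = |A| + |B| − 2·|A∩B| = 10.5 + 14 − 3.4364 = 21.06.

21.06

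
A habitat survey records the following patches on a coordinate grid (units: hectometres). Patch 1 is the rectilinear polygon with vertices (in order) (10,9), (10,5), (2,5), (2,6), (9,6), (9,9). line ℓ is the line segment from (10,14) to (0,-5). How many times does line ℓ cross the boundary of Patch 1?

2

The segment meets the boundary at (5.263,5), (5.789,6).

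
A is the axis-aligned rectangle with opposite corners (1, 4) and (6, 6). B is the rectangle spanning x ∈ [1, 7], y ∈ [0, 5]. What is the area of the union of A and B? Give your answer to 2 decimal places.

By inclusion–exclusion:
Individual areas: |A| = 10, |B| = 30.
|A∩B|: x∈[1,6], y∈[4,5] → 5·1 = 5.
|A ∪ B| = 40 − 5 = 35.00.

35.00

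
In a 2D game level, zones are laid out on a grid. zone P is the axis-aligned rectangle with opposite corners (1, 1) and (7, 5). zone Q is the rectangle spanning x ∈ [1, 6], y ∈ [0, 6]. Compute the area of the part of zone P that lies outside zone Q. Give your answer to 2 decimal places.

4.00

|zone P∩zone Q|: x∈[1,6], y∈[1,5] → 5·4 = 20.
|zone P| = 24.
|zone P ∖ zone Q| = |zone P| − |zone P∩zone Q| = 24 − 20 = 4.00.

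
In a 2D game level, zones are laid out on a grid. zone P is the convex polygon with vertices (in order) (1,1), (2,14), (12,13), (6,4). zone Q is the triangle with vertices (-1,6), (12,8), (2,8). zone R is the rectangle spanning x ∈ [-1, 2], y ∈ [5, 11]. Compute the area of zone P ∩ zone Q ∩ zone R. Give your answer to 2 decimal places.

0.75

The intersection is the polygon with vertices (2,8), (2,6.462), (1.413,6.371), (1.514,7.676).
By the shoelace formula its area is 0.75.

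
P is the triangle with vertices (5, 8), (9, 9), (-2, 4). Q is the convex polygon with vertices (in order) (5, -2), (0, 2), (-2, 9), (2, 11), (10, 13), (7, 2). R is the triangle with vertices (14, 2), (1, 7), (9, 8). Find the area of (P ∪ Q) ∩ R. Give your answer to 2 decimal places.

The region (P ∪ Q) ∩ R is the polygon with vertices (7.665,4.437), (1,7), (8.623,7.953).
By the shoelace formula its area is 12.95.

12.95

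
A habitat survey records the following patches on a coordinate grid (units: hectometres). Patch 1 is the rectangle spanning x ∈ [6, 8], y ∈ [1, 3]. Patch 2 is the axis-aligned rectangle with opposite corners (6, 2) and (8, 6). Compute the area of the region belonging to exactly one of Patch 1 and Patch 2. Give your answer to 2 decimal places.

8.00

|Patch 1∩Patch 2|: x∈[6,8], y∈[2,3] → 2·1 = 2.
|Patch 1 △ Patch 2| = |Patch 1| + |Patch 2| − 2·|Patch 1∩Patch 2| = 4 + 8 − 4 = 8.00.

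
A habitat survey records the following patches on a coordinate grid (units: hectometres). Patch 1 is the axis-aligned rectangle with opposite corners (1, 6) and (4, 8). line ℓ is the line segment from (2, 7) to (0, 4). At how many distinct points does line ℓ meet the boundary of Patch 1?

1

The segment meets the boundary at (1.333,6).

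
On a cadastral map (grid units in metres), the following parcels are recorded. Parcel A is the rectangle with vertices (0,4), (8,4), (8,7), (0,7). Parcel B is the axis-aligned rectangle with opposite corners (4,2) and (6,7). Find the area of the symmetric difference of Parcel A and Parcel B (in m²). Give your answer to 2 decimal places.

22.00

|Parcel A∩Parcel B|: x∈[4,6], y∈[4,7] → 2·3 = 6.
|Parcel A △ Parcel B| = |Parcel A| + |Parcel B| − 2·|Parcel A∩Parcel B| = 24 + 10 − 12 = 22.00.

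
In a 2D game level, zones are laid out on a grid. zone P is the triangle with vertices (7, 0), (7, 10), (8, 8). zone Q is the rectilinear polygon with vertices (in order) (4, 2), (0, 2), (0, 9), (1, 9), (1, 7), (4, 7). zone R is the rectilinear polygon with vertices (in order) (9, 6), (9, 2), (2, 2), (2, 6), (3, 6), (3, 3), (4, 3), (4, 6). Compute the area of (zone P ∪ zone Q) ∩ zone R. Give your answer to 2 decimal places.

|zone P ∪ zone Q| = 27.
|(zone P ∪ zone Q) ∩ zone R| = 7.00.

7.00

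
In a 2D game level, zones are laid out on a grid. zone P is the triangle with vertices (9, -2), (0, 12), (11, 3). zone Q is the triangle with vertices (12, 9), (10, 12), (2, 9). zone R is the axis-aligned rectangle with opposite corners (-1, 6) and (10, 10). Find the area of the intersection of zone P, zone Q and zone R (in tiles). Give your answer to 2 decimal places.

0.36

The intersection is the polygon with vertices (2,9), (3.143,9.429), (3.667,9).
By the shoelace formula its area is 0.36.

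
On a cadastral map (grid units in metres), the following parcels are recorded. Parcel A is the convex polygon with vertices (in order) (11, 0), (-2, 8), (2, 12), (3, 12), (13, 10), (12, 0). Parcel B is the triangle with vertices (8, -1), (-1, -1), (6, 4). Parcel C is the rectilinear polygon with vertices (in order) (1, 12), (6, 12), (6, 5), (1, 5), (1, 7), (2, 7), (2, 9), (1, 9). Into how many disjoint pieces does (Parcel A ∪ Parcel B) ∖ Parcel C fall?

2

(Parcel A ∪ Parcel B) ∖ Parcel C splits into 2 disjoint pieces (area 87.166, area 9.2692).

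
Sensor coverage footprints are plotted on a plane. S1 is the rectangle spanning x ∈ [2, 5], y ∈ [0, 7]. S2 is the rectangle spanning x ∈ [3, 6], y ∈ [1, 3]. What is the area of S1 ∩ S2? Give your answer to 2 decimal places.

4.00

|S1∩S2|: x∈[3,5], y∈[1,3] → 2·2 = 4.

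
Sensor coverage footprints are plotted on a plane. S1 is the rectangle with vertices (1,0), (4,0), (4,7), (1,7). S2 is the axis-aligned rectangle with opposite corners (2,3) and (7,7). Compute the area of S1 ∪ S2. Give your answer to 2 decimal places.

33.00

By inclusion–exclusion:
Individual areas: |S1| = 21, |S2| = 20.
|S1∩S2|: x∈[2,4], y∈[3,7] → 2·4 = 8.
|S1 ∪ S2| = 41 − 8 = 33.00.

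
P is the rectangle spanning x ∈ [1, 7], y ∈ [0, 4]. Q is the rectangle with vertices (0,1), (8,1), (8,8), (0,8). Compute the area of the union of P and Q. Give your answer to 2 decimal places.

By inclusion–exclusion:
Individual areas: |P| = 24, |Q| = 56.
|P∩Q|: x∈[1,7], y∈[1,4] → 6·3 = 18.
|P ∪ Q| = 80 − 18 = 62.00.

62.00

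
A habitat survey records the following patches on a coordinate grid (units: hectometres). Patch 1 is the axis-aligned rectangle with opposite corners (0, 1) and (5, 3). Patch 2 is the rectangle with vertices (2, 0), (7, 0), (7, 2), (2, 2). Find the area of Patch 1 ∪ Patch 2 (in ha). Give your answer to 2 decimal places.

17.00

By inclusion–exclusion:
Individual areas: |Patch 1| = 10, |Patch 2| = 10.
|Patch 1∩Patch 2|: x∈[2,5], y∈[1,2] → 3·1 = 3.
|Patch 1 ∪ Patch 2| = 20 − 3 = 17.00.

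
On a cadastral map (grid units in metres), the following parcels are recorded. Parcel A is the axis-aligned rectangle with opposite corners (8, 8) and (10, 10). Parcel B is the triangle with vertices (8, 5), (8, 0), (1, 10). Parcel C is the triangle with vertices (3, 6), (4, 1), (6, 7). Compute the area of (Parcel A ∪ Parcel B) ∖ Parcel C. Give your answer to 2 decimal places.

18.68

|Parcel A ∪ Parcel B| = 21.5.
|(Parcel A ∪ Parcel B) ∩ Parcel C| = 2.821.
|(Parcel A ∪ Parcel B) ∖ Parcel C| = 21.5 − 2.821 = 18.68.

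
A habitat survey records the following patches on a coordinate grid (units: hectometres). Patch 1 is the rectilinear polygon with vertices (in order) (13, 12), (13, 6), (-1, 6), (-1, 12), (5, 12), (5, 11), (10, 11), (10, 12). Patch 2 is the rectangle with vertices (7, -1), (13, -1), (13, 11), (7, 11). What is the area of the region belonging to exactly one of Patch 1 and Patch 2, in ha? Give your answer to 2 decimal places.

|Patch 1| = 79, |Patch 2| = 72, |Patch 1∩Patch 2| = 30.
|Patch 1 △ Patch 2| = |Patch 1| + |Patch 2| − 2·|Patch 1∩Patch 2| = 79 + 72 − 60 = 91.00.

91.00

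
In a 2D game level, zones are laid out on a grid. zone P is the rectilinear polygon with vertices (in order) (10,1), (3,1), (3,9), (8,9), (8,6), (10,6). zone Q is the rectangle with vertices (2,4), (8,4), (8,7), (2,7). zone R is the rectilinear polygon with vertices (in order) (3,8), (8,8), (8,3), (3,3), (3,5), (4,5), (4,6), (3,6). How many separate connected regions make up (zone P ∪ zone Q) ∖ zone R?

(zone P ∪ zone Q) ∖ zone R splits into 3 disjoint pieces (area 20, area 4, area 5).

3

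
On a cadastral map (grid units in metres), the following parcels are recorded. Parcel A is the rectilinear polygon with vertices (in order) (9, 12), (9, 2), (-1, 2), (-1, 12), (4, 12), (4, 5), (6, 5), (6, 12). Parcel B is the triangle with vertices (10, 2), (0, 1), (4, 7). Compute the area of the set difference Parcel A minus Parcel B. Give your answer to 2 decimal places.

|Parcel A| = 86, |Parcel A∩Parcel B| = 20.5833.
|Parcel A ∖ Parcel B| = |Parcel A| − |Parcel A∩Parcel B| = 86 − 20.5833 = 65.42.

65.42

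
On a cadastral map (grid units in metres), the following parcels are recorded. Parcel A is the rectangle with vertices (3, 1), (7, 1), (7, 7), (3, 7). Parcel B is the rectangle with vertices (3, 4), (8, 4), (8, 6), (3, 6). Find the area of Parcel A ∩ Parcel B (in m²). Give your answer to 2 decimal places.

|Parcel A∩Parcel B|: x∈[3,7], y∈[4,6] → 4·2 = 8.

8.00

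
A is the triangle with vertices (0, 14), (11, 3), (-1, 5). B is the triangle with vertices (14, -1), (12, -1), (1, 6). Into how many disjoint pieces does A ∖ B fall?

A ∖ B is a single connected region.

1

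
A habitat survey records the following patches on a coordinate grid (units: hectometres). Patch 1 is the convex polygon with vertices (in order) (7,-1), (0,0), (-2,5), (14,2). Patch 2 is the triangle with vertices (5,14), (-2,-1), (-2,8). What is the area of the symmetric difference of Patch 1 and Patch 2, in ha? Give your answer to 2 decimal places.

74.81

|Patch 1| = 51, |Patch 2| = 31.5, |Patch 1∩Patch 2| = 3.8472.
|Patch 1 △ Patch 2| = |Patch 1| + |Patch 2| − 2·|Patch 1∩Patch 2| = 51 + 31.5 − 7.6944 = 74.81.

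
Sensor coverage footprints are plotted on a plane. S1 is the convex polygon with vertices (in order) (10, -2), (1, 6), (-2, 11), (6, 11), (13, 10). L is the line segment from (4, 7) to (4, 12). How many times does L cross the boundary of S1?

1

The segment meets the boundary at (4,11).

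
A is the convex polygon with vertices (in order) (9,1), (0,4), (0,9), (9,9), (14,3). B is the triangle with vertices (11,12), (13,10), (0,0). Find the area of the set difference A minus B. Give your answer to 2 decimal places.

|A| = 78.5, |A∩B| = 12.1776.
|A ∖ B| = |A| − |A∩B| = 78.5 − 12.1776 = 66.32.

66.32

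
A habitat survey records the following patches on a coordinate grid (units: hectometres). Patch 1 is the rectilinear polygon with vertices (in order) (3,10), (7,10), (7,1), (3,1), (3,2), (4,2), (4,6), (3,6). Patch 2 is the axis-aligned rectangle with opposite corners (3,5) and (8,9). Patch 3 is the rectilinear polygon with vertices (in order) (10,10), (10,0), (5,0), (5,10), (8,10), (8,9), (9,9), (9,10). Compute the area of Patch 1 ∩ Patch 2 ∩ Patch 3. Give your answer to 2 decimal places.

8.00

The intersection is the polygon with vertices (5,5), (5,9), (7,9), (7,5).
By the shoelace formula its area is 8.00.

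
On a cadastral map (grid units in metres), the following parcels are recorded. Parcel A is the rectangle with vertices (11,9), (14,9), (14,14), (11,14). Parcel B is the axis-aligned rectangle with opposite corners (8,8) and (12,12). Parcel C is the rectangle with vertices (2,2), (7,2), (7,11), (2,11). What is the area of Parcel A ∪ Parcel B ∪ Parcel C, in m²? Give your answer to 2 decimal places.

73.00

By inclusion–exclusion:
Individual areas: |Parcel A| = 15, |Parcel B| = 16, |Parcel C| = 45.
|Parcel A∩Parcel B|: x∈[11,12], y∈[9,12] → 1·3 = 3.
|Parcel A∩Parcel C| = 0 (no overlap).
|Parcel B∩Parcel C| = 0 (no overlap).
|Parcel A∩Parcel B∩Parcel C| = 0.
|Parcel A ∪ Parcel B ∪ Parcel C| = 76 − 3 + 0 = 73.00.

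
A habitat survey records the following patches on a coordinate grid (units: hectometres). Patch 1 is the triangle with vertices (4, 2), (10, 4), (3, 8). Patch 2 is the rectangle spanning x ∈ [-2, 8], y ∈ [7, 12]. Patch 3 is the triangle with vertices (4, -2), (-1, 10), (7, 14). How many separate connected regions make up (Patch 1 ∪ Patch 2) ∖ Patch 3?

(Patch 1 ∪ Patch 2) ∖ Patch 3 splits into 3 disjoint pieces (area 10.3581, area 10.875, area 9.2188).

3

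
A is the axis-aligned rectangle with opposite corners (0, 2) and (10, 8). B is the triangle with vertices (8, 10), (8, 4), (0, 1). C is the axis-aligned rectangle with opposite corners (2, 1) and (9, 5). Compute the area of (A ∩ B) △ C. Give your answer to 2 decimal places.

26.72

|A ∩ B| = 21.3333.
|(A ∩ B) ∩ C| = 11.3056.
|(A ∩ B) △ C| = 21.3333 + 28 − 22.6111 = 26.72.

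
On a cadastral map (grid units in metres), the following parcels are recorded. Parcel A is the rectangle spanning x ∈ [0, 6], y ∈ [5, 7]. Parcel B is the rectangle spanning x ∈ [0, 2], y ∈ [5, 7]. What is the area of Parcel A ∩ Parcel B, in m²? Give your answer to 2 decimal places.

4.00

|Parcel A∩Parcel B|: x∈[0,2], y∈[5,7] → 2·2 = 4.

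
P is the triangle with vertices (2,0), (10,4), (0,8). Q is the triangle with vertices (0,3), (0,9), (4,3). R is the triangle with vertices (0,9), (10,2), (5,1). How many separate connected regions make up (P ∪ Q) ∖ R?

(P ∪ Q) ∖ R splits into 2 disjoint pieces (area 5, area 17.9345).

2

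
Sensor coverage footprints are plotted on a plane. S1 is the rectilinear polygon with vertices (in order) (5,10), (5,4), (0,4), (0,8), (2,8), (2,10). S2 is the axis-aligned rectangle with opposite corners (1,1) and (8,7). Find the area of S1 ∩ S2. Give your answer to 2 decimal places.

The intersection is the polygon with vertices (5,4), (1,4), (1,7), (5,7).
By the shoelace formula its area is 12.00.

12.00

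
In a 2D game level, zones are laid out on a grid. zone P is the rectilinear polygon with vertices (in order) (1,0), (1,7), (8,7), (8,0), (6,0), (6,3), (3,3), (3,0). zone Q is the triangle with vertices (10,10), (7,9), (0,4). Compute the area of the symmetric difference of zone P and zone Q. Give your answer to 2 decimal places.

41.71

|zone P| = 40, |zone Q| = 4, |zone P∩zone Q| = 1.1429.
|zone P △ zone Q| = |zone P| + |zone Q| − 2·|zone P∩zone Q| = 40 + 4 − 2.2857 = 41.71.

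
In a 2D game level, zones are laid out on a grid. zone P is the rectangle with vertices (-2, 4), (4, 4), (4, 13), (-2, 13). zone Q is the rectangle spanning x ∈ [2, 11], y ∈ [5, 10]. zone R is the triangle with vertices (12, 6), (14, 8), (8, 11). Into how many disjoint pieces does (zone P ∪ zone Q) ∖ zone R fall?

2

(zone P ∪ zone Q) ∖ zone R splits into 2 disjoint pieces (area 85.975, area 0.25).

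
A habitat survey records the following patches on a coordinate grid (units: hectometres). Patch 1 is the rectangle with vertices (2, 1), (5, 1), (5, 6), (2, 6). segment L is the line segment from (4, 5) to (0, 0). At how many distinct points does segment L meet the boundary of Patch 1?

The segment meets the boundary at (2,2.5).

1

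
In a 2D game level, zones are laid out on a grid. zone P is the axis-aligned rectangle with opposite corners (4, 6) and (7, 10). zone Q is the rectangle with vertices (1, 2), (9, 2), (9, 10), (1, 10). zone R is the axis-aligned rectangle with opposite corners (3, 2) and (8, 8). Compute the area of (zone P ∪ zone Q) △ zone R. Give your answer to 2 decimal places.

34.00

|zone P ∪ zone Q| = 64.
|(zone P ∪ zone Q) ∩ zone R| = 30.
|(zone P ∪ zone Q) △ zone R| = 64 + 30 − 60 = 34.00.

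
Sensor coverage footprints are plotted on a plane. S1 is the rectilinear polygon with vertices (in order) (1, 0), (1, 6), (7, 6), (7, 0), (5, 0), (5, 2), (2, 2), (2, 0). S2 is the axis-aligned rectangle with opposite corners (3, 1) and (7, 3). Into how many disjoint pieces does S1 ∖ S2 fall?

S1 ∖ S2 splits into 2 disjoint pieces (area 22, area 2).

2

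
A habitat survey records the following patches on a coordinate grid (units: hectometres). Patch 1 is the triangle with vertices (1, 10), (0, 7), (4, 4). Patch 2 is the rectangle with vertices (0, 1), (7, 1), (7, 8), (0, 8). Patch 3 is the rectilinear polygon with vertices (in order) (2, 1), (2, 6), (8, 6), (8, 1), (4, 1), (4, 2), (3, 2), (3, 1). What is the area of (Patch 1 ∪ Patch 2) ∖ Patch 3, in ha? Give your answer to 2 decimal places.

|Patch 1 ∪ Patch 2| = 50.6667.
|(Patch 1 ∪ Patch 2) ∩ Patch 3| = 24.
|(Patch 1 ∪ Patch 2) ∖ Patch 3| = 50.6667 − 24 = 26.67.

26.67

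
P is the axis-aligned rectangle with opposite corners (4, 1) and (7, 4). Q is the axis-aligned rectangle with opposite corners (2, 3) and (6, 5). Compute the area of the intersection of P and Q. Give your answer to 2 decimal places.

2.00

|P∩Q|: x∈[4,6], y∈[3,4] → 2·1 = 2.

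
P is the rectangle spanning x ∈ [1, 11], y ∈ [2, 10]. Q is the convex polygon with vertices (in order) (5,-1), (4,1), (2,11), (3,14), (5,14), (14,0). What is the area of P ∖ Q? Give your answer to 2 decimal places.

25.14

|P| = 80, |P∩Q| = 54.8571.
|P ∖ Q| = |P| − |P∩Q| = 80 − 54.8571 = 25.14.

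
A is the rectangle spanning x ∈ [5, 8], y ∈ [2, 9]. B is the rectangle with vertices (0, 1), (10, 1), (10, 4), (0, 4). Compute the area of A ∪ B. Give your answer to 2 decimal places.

45.00

By inclusion–exclusion:
Individual areas: |A| = 21, |B| = 30.
|A∩B|: x∈[5,8], y∈[2,4] → 3·2 = 6.
|A ∪ B| = 51 − 6 = 45.00.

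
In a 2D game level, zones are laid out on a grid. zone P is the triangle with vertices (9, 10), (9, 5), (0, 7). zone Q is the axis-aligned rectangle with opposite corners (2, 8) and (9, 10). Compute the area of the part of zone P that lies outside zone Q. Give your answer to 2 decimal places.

|zone P| = 22.5, |zone P∩zone Q| = 6.
|zone P ∖ zone Q| = |zone P| − |zone P∩zone Q| = 22.5 − 6 = 16.50.

16.50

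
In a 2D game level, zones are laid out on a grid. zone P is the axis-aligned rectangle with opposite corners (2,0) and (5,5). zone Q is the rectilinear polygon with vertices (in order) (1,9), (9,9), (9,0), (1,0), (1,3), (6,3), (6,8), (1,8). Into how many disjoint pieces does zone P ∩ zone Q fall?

zone P ∩ zone Q is a single connected region.

1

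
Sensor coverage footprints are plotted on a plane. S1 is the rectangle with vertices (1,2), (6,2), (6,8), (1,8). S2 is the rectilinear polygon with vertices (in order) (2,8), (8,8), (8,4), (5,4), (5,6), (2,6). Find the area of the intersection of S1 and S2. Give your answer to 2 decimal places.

The intersection is the polygon with vertices (6,4), (5,4), (5,6), (2,6), (2,8), (6,8).
By the shoelace formula its area is 10.00.

10.00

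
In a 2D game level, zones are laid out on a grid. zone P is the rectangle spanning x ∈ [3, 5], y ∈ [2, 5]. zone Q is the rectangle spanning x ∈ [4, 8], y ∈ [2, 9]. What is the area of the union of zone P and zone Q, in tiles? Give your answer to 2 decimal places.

31.00

By inclusion–exclusion:
Individual areas: |zone P| = 6, |zone Q| = 28.
|zone P∩zone Q|: x∈[4,5], y∈[2,5] → 1·3 = 3.
|zone P ∪ zone Q| = 34 − 3 = 31.00.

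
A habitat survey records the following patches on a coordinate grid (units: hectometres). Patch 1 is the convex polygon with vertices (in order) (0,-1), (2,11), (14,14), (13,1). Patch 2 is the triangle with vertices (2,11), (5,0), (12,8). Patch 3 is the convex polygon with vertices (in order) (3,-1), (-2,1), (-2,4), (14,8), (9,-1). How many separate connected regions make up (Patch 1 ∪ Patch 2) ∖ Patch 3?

3

(Patch 1 ∪ Patch 2) ∖ Patch 3 splits into 3 disjoint pieces (area 73.7187, area 9.4202, area 1.1875).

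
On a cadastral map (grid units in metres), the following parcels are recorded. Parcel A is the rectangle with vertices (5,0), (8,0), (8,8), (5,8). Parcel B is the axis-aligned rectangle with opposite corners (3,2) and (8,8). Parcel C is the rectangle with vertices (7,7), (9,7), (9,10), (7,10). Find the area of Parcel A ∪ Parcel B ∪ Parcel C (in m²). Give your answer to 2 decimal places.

41.00

By inclusion–exclusion:
Individual areas: |Parcel A| = 24, |Parcel B| = 30, |Parcel C| = 6.
|Parcel A∩Parcel B|: x∈[5,8], y∈[2,8] → 3·6 = 18.
|Parcel A∩Parcel C|: x∈[7,8], y∈[7,8] → 1·1 = 1.
|Parcel B∩Parcel C|: x∈[7,8], y∈[7,8] → 1·1 = 1.
|Parcel A∩Parcel B∩Parcel C| = 1.
|Parcel A ∪ Parcel B ∪ Parcel C| = 60 − 20 + 1 = 41.00.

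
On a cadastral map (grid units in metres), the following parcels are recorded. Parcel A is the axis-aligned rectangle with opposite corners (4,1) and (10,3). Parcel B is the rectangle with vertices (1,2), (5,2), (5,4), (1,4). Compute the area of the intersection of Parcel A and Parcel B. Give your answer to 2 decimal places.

1.00

|Parcel A∩Parcel B|: x∈[4,5], y∈[2,3] → 1·1 = 1.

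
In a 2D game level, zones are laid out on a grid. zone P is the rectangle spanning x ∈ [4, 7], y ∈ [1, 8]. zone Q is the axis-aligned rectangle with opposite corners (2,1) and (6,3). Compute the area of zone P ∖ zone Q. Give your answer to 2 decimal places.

17.00

|zone P∩zone Q|: x∈[4,6], y∈[1,3] → 2·2 = 4.
|zone P| = 21.
|zone P ∖ zone Q| = |zone P| − |zone P∩zone Q| = 21 − 4 = 17.00.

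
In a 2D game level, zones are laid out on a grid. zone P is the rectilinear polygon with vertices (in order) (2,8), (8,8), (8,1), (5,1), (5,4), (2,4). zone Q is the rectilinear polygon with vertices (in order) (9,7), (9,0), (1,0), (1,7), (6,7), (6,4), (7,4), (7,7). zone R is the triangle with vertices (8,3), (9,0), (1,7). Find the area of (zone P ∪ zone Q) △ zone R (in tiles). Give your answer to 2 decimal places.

|zone P ∪ zone Q| = 62.
|(zone P ∪ zone Q) ∩ zone R| = 8.5.
|(zone P ∪ zone Q) △ zone R| = 62 + 8.5 − 17 = 53.50.

53.50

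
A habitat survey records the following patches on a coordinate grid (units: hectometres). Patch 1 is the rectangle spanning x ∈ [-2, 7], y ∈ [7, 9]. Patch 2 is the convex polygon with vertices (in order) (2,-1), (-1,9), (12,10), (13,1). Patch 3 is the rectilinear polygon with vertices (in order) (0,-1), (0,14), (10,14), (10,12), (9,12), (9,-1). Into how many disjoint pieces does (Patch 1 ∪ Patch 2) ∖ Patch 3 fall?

2

(Patch 1 ∪ Patch 2) ∖ Patch 3 splits into 2 disjoint pieces (area 4.3051, area 32.6084).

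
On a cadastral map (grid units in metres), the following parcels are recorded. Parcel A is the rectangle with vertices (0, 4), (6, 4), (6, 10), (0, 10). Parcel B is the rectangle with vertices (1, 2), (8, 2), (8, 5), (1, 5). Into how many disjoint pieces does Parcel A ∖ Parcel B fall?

1

Parcel A ∖ Parcel B is a single connected region.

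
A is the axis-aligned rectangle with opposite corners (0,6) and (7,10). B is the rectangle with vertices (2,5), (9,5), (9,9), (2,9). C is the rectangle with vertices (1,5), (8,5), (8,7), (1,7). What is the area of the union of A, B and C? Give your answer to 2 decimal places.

42.00

By inclusion–exclusion:
Individual areas: |A| = 28, |B| = 28, |C| = 14.
|A∩B|: x∈[2,7], y∈[6,9] → 5·3 = 15.
|A∩C|: x∈[1,7], y∈[6,7] → 6·1 = 6.
|B∩C|: x∈[2,8], y∈[5,7] → 6·2 = 12.
|A∩B∩C| = 5.
|A ∪ B ∪ C| = 70 − 33 + 5 = 42.00.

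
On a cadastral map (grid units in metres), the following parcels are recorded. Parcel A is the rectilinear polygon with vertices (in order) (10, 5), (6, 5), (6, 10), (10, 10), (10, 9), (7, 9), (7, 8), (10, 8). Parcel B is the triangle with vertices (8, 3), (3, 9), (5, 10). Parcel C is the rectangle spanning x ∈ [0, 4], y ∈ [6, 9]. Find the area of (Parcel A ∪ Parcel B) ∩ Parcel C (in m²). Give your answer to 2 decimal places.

0.60

The region (Parcel A ∪ Parcel B) ∩ Parcel C is the polygon with vertices (3,9), (4,9), (4,7.8).
By the shoelace formula its area is 0.60.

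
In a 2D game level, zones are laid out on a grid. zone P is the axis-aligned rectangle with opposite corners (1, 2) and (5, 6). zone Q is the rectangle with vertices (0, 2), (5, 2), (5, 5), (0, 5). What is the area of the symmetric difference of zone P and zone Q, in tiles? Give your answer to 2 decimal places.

|zone P∩zone Q|: x∈[1,5], y∈[2,5] → 4·3 = 12.
|zone P △ zone Q| = |zone P| + |zone Q| − 2·|zone P∩zone Q| = 16 + 15 − 24 = 7.00.

7.00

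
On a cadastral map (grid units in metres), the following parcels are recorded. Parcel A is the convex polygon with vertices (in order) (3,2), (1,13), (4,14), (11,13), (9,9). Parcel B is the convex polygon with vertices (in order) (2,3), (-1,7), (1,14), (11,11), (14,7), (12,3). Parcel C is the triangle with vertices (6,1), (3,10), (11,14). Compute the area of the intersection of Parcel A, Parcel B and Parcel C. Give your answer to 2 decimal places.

The intersection is the polygon with vertices (9.966,11.31), (9.333,9.667), (9,9), (4.92,4.24), (3,10), (7.25,12.125).
By the shoelace formula its area is 28.41.

28.41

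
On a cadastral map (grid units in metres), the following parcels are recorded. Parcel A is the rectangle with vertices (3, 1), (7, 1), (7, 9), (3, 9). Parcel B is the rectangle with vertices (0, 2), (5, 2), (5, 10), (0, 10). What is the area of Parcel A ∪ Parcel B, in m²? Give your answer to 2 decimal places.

58.00

By inclusion–exclusion:
Individual areas: |Parcel A| = 32, |Parcel B| = 40.
|Parcel A∩Parcel B|: x∈[3,5], y∈[2,9] → 2·7 = 14.
|Parcel A ∪ Parcel B| = 72 − 14 = 58.00.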